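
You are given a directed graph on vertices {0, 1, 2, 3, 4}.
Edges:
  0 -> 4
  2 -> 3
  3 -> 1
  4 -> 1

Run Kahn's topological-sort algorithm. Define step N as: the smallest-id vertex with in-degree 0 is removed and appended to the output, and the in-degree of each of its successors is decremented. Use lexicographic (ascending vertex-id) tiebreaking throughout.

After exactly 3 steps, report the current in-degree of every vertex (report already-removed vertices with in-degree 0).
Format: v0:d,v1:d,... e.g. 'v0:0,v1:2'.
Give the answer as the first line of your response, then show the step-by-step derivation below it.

v0:0,v1:1,v2:0,v3:0,v4:0

step 1: output 0; order=[0]; indeg=(0,2,0,1,0)
step 2: output 2; order=[0,2]; indeg=(0,2,0,0,0)
step 3: output 3; order=[0,2,3]; indeg=(0,1,0,0,0)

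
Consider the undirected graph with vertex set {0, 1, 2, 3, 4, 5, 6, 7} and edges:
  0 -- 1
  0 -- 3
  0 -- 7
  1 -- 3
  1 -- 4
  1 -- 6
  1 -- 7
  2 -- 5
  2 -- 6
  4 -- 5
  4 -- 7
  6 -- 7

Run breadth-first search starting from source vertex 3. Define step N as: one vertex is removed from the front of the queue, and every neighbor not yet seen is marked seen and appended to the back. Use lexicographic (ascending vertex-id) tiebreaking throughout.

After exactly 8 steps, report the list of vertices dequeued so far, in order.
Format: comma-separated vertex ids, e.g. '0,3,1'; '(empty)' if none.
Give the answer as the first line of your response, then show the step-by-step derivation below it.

3,0,1,7,4,6,5,2

step 1: dequeue 3; queue=[0,1]; order=3
step 2: dequeue 0; queue=[1,7]; order=3,0
step 3: dequeue 1; queue=[7,4,6]; order=3,0,1
step 4: dequeue 7; queue=[4,6]; order=3,0,1,7
step 5: dequeue 4; queue=[6,5]; order=3,0,1,7,4
step 6: dequeue 6; queue=[5,2]; order=3,0,1,7,4,6
step 7: dequeue 5; queue=[2]; order=3,0,1,7,4,6,5
step 8: dequeue 2; queue=[(empty)]; order=3,0,1,7,4,6,5,2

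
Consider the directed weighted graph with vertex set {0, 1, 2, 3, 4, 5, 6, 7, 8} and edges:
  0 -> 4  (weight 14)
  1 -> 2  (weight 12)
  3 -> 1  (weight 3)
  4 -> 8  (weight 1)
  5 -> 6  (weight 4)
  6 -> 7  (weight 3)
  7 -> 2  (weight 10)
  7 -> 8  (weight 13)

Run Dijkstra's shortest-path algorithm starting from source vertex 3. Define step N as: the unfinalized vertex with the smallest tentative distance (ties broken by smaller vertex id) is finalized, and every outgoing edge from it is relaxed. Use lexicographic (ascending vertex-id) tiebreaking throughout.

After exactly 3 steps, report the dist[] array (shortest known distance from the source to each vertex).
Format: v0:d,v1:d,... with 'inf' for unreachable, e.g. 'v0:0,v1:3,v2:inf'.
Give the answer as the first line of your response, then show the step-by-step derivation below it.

v0:inf,v1:3,v2:15,v3:0,v4:inf,v5:inf,v6:inf,v7:inf,v8:inf

step 1: dist = v0:inf,v1:3,v2:inf,v3:0,v4:inf,v5:inf,v6:inf,v7:inf,v8:inf
step 2: dist = v0:inf,v1:3,v2:15,v3:0,v4:inf,v5:inf,v6:inf,v7:inf,v8:inf
step 3: dist = v0:inf,v1:3,v2:15,v3:0,v4:inf,v5:inf,v6:inf,v7:inf,v8:inf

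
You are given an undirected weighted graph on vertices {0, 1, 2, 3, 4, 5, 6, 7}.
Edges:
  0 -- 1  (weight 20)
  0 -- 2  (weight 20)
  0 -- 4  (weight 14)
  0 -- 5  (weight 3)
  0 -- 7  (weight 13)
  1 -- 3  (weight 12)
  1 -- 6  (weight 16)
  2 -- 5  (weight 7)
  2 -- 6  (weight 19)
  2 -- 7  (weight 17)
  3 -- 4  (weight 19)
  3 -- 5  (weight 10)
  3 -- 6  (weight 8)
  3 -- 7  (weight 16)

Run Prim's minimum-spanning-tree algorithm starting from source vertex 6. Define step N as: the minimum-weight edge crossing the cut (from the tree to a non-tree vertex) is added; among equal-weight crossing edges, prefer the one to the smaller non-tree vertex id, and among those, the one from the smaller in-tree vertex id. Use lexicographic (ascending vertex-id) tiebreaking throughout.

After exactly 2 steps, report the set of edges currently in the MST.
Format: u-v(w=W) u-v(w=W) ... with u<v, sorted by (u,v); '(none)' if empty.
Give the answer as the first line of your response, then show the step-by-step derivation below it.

3-5(w=10) 3-6(w=8)

step 1: add edge 3-6 (w=8); MST = {3-6(w=8)}
step 2: add edge 3-5 (w=10); MST = {3-5(w=10) 3-6(w=8)}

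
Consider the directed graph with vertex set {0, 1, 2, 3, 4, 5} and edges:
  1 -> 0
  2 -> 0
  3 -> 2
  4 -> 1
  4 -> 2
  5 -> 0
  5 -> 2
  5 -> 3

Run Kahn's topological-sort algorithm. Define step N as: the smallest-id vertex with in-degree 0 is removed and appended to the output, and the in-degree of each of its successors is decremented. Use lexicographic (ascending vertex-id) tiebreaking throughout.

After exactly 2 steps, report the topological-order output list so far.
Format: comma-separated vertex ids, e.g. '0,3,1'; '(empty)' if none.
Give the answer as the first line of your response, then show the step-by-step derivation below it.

4,1

step 1: output 4; order=[4]; indeg=(3,0,2,1,0,0)
step 2: output 1; order=[4,1]; indeg=(2,0,2,1,0,0)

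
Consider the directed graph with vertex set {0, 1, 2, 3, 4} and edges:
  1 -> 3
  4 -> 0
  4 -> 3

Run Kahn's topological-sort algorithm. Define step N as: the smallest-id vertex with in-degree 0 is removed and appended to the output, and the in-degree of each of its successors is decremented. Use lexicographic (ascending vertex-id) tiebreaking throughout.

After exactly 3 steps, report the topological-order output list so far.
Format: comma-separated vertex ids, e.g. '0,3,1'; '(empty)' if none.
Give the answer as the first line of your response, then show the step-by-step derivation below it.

1,2,4

step 1: output 1; order=[1]; indeg=(1,0,0,1,0)
step 2: output 2; order=[1,2]; indeg=(1,0,0,1,0)
step 3: output 4; order=[1,2,4]; indeg=(0,0,0,0,0)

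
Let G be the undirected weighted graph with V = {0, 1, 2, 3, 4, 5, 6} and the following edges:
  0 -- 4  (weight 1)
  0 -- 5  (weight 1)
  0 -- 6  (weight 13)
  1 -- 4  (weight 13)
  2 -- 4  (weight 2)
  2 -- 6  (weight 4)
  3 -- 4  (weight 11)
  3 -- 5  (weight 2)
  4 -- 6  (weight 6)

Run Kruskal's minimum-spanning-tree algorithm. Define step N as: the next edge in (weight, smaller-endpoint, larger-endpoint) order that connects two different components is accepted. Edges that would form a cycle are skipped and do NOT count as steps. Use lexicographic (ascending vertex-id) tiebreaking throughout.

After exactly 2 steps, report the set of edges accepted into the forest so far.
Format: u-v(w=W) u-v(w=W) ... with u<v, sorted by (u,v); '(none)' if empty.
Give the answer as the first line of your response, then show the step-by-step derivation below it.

0-4(w=1) 0-5(w=1)

step 1: add edge 0-4 (w=1); MST = {0-4(w=1)}
step 2: add edge 0-5 (w=1); MST = {0-4(w=1) 0-5(w=1)}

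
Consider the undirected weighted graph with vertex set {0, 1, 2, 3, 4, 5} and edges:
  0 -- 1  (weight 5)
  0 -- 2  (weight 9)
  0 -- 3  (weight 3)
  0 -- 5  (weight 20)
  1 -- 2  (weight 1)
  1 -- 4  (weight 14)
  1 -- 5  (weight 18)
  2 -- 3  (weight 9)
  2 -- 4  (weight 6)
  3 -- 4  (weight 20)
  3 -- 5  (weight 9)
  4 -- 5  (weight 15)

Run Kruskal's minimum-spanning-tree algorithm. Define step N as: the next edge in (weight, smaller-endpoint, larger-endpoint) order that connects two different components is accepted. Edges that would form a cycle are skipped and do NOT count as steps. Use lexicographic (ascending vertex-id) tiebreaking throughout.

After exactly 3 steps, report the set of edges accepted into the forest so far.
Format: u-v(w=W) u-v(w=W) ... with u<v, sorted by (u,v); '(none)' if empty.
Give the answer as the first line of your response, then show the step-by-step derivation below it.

0-1(w=5) 0-3(w=3) 1-2(w=1)

step 1: add edge 1-2 (w=1); MST = {1-2(w=1)}
step 2: add edge 0-3 (w=3); MST = {0-3(w=3) 1-2(w=1)}
step 3: add edge 0-1 (w=5); MST = {0-1(w=5) 0-3(w=3) 1-2(w=1)}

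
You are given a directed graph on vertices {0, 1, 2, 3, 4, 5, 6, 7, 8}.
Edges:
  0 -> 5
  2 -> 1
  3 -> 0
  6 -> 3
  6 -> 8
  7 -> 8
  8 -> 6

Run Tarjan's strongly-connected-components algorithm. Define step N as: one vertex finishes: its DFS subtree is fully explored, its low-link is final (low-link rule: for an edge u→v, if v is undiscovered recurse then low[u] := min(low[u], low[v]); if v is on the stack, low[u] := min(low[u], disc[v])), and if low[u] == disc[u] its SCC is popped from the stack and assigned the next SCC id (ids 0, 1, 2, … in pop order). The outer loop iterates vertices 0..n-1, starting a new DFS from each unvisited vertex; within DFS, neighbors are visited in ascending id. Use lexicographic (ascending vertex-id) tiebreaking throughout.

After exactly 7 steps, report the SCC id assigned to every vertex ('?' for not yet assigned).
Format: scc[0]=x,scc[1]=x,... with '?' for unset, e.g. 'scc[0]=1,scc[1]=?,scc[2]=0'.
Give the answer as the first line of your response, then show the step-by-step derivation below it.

scc[0]=1,scc[1]=2,scc[2]=3,scc[3]=4,scc[4]=5,scc[5]=0,scc[6]=?,scc[7]=?,scc[8]=?

step 1: low=(low[0]=0,low[1]=?,low[2]=?,low[3]=?,low[4]=?,low[5]=1,low[6]=?,low[7]=?,low[8]=?); scc=(scc[0]=?,scc[1]=?,scc[2]=?,scc[3]=?,scc[4]=?,scc[5]=0,scc[6]=?,scc[7]=?,scc[8]=?)
step 2: low=(low[0]=0,low[1]=?,low[2]=?,low[3]=?,low[4]=?,low[5]=1,low[6]=?,low[7]=?,low[8]=?); scc=(scc[0]=1,scc[1]=?,scc[2]=?,scc[3]=?,scc[4]=?,scc[5]=0,scc[6]=?,scc[7]=?,scc[8]=?)
step 3: low=(low[0]=0,low[1]=2,low[2]=?,low[3]=?,low[4]=?,low[5]=1,low[6]=?,low[7]=?,low[8]=?); scc=(scc[0]=1,scc[1]=2,scc[2]=?,scc[3]=?,scc[4]=?,scc[5]=0,scc[6]=?,scc[7]=?,scc[8]=?)
step 4: low=(low[0]=0,low[1]=2,low[2]=3,low[3]=?,low[4]=?,low[5]=1,low[6]=?,low[7]=?,low[8]=?); scc=(scc[0]=1,scc[1]=2,scc[2]=3,scc[3]=?,scc[4]=?,scc[5]=0,scc[6]=?,scc[7]=?,scc[8]=?)
step 5: low=(low[0]=0,low[1]=2,low[2]=3,low[3]=4,low[4]=?,low[5]=1,low[6]=?,low[7]=?,low[8]=?); scc=(scc[0]=1,scc[1]=2,scc[2]=3,scc[3]=4,scc[4]=?,scc[5]=0,scc[6]=?,scc[7]=?,scc[8]=?)
step 6: low=(low[0]=0,low[1]=2,low[2]=3,low[3]=4,low[4]=5,low[5]=1,low[6]=?,low[7]=?,low[8]=?); scc=(scc[0]=1,scc[1]=2,scc[2]=3,scc[3]=4,scc[4]=5,scc[5]=0,scc[6]=?,scc[7]=?,scc[8]=?)
step 7: low=(low[0]=0,low[1]=2,low[2]=3,low[3]=4,low[4]=5,low[5]=1,low[6]=6,low[7]=?,low[8]=6); scc=(scc[0]=1,scc[1]=2,scc[2]=3,scc[3]=4,scc[4]=5,scc[5]=0,scc[6]=?,scc[7]=?,scc[8]=?)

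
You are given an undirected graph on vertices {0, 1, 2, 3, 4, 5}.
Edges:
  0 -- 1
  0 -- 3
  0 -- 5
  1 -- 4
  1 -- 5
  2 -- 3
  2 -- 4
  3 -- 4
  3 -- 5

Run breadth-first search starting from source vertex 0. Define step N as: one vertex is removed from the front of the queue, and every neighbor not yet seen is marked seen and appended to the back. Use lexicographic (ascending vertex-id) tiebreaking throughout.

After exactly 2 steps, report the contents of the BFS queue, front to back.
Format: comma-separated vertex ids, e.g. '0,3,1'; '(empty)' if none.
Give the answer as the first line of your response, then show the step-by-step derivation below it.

3,5,4

step 1: dequeue 0; queue=[1,3,5]; order=0
step 2: dequeue 1; queue=[3,5,4]; order=0,1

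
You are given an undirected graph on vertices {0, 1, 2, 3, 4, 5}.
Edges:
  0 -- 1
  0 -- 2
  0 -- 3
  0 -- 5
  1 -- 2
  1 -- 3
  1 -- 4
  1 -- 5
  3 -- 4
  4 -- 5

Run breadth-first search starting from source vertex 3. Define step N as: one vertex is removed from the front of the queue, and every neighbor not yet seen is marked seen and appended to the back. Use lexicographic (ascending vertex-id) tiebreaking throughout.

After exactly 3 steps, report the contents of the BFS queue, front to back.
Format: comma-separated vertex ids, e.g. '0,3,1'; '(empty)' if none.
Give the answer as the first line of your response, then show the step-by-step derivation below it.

4,2,5

step 1: dequeue 3; queue=[0,1,4]; order=3
step 2: dequeue 0; queue=[1,4,2,5]; order=3,0
step 3: dequeue 1; queue=[4,2,5]; order=3,0,1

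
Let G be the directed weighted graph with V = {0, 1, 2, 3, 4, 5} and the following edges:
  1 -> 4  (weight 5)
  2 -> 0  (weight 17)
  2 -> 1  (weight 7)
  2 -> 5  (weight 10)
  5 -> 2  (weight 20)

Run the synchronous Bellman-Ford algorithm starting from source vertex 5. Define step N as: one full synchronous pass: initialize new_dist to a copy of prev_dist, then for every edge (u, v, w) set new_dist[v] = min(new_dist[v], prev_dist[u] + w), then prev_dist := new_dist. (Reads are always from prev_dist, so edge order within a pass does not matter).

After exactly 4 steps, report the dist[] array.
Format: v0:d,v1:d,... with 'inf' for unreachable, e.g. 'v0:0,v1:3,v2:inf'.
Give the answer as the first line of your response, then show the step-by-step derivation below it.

v0:37,v1:27,v2:20,v3:inf,v4:32,v5:0

step 1: dist = v0:inf,v1:inf,v2:20,v3:inf,v4:inf,v5:0
step 2: dist = v0:37,v1:27,v2:20,v3:inf,v4:inf,v5:0
step 3: dist = v0:37,v1:27,v2:20,v3:inf,v4:32,v5:0
step 4: dist = v0:37,v1:27,v2:20,v3:inf,v4:32,v5:0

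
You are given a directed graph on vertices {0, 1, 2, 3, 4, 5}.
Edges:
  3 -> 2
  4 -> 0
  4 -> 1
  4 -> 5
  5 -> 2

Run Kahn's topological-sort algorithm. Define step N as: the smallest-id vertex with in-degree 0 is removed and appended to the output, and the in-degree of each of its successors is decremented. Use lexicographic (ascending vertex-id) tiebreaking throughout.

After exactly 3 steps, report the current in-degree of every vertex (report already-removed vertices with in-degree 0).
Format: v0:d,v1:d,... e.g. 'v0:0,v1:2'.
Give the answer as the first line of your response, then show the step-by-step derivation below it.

v0:0,v1:0,v2:1,v3:0,v4:0,v5:0

step 1: output 3; order=[3]; indeg=(1,1,1,0,0,1)
step 2: output 4; order=[3,4]; indeg=(0,0,1,0,0,0)
step 3: output 0; order=[3,4,0]; indeg=(0,0,1,0,0,0)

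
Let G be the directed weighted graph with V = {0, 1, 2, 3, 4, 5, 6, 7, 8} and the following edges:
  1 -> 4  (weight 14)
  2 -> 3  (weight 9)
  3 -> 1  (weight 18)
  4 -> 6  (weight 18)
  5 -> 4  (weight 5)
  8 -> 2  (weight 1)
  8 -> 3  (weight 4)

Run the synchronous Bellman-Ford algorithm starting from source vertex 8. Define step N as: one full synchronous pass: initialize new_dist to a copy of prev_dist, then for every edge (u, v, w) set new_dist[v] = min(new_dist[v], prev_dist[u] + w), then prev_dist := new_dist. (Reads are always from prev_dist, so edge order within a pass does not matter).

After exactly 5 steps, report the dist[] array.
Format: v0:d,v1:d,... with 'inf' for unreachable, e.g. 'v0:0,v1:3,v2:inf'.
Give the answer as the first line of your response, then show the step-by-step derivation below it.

v0:inf,v1:22,v2:1,v3:4,v4:36,v5:inf,v6:54,v7:inf,v8:0

step 1: dist = v0:inf,v1:inf,v2:1,v3:4,v4:inf,v5:inf,v6:inf,v7:inf,v8:0
step 2: dist = v0:inf,v1:22,v2:1,v3:4,v4:inf,v5:inf,v6:inf,v7:inf,v8:0
step 3: dist = v0:inf,v1:22,v2:1,v3:4,v4:36,v5:inf,v6:inf,v7:inf,v8:0
step 4: dist = v0:inf,v1:22,v2:1,v3:4,v4:36,v5:inf,v6:54,v7:inf,v8:0
step 5: dist = v0:inf,v1:22,v2:1,v3:4,v4:36,v5:inf,v6:54,v7:inf,v8:0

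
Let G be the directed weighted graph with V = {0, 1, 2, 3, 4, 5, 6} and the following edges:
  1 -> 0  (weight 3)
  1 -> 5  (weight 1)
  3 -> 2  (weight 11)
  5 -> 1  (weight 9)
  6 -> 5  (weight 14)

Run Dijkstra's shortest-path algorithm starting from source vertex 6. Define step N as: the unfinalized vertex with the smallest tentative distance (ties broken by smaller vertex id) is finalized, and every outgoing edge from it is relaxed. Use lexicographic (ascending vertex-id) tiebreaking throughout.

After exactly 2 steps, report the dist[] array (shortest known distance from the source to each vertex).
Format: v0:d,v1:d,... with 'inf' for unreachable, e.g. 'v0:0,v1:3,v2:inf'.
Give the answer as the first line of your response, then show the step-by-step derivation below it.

v0:inf,v1:23,v2:inf,v3:inf,v4:inf,v5:14,v6:0

step 1: dist = v0:inf,v1:inf,v2:inf,v3:inf,v4:inf,v5:14,v6:0
step 2: dist = v0:inf,v1:23,v2:inf,v3:inf,v4:inf,v5:14,v6:0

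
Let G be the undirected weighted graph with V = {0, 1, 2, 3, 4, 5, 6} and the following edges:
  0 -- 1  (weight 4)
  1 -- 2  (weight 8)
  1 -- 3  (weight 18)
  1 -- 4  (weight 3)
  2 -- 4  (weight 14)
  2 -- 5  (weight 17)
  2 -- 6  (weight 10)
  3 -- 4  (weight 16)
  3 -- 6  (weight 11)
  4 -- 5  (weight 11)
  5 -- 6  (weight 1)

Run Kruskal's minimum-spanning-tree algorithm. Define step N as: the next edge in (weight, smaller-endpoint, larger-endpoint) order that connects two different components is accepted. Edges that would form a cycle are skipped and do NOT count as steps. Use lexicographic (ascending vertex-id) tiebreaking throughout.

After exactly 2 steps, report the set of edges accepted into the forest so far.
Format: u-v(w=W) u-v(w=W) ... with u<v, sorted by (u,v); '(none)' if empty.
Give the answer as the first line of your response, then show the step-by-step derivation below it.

1-4(w=3) 5-6(w=1)

step 1: add edge 5-6 (w=1); MST = {5-6(w=1)}
step 2: add edge 1-4 (w=3); MST = {1-4(w=3) 5-6(w=1)}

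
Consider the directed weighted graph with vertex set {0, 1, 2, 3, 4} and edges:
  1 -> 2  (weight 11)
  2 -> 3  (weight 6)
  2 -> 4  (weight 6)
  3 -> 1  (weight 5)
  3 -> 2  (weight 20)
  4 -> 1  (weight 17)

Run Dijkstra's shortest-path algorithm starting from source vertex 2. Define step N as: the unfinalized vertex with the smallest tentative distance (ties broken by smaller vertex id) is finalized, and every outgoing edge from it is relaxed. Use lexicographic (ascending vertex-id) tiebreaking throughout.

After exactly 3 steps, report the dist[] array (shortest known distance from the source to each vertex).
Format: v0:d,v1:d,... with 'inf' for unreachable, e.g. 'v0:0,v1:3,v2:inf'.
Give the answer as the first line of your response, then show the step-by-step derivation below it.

v0:inf,v1:11,v2:0,v3:6,v4:6

step 1: dist = v0:inf,v1:inf,v2:0,v3:6,v4:6
step 2: dist = v0:inf,v1:11,v2:0,v3:6,v4:6
step 3: dist = v0:inf,v1:11,v2:0,v3:6,v4:6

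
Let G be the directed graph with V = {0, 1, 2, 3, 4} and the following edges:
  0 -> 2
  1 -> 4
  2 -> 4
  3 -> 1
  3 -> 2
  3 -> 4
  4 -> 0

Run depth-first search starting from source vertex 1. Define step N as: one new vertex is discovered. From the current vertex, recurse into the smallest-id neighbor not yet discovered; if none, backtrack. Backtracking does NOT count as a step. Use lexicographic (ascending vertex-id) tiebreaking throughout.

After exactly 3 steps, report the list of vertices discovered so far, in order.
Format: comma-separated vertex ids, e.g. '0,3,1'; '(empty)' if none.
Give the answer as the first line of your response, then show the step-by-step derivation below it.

1,4,0

step 1: discover 1; path=1; order=1
step 2: discover 4; path=1>4; order=1,4
step 3: discover 0; path=1>4>0; order=1,4,0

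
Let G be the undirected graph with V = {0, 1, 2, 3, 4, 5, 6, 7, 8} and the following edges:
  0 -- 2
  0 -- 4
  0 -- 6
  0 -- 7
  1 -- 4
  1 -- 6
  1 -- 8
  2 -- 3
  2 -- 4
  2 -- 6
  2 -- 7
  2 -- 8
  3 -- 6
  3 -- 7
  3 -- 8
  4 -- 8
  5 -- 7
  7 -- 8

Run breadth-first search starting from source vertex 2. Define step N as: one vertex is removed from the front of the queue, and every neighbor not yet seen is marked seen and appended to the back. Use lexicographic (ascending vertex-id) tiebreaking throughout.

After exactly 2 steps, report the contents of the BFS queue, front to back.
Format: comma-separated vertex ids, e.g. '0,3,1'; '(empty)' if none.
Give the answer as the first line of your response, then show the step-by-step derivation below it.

3,4,6,7,8

step 1: dequeue 2; queue=[0,3,4,6,7,8]; order=2
step 2: dequeue 0; queue=[3,4,6,7,8]; order=2,0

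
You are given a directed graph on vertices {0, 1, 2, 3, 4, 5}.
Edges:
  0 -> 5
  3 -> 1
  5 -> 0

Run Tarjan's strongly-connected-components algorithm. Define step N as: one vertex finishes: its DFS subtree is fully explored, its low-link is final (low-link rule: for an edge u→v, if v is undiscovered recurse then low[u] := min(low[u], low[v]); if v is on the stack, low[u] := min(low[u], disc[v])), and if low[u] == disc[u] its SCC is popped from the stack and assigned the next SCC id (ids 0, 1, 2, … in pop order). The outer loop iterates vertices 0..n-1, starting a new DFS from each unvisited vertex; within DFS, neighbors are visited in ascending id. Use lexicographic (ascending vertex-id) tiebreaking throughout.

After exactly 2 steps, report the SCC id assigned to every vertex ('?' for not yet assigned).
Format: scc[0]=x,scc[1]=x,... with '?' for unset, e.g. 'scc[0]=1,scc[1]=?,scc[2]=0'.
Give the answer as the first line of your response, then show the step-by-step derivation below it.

scc[0]=0,scc[1]=?,scc[2]=?,scc[3]=?,scc[4]=?,scc[5]=0

step 1: low=(low[0]=0,low[1]=?,low[2]=?,low[3]=?,low[4]=?,low[5]=0); scc=(scc[0]=?,scc[1]=?,scc[2]=?,scc[3]=?,scc[4]=?,scc[5]=?)
step 2: low=(low[0]=0,low[1]=?,low[2]=?,low[3]=?,low[4]=?,low[5]=0); scc=(scc[0]=0,scc[1]=?,scc[2]=?,scc[3]=?,scc[4]=?,scc[5]=0)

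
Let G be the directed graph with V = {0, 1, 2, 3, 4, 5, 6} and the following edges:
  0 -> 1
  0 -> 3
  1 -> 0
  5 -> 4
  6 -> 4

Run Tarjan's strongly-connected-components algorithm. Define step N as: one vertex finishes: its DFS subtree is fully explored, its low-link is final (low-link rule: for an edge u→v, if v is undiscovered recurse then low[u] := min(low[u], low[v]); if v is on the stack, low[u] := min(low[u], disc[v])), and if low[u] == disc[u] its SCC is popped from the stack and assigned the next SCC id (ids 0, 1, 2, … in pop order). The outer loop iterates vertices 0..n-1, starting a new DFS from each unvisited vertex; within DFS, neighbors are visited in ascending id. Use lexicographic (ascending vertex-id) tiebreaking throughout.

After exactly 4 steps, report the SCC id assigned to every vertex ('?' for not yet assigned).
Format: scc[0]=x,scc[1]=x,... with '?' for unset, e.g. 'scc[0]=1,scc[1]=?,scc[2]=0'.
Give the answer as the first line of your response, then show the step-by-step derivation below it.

scc[0]=1,scc[1]=1,scc[2]=2,scc[3]=0,scc[4]=?,scc[5]=?,scc[6]=?

step 1: low=(low[0]=0,low[1]=0,low[2]=?,low[3]=?,low[4]=?,low[5]=?,low[6]=?); scc=(scc[0]=?,scc[1]=?,scc[2]=?,scc[3]=?,scc[4]=?,scc[5]=?,scc[6]=?)
step 2: low=(low[0]=0,low[1]=0,low[2]=?,low[3]=2,low[4]=?,low[5]=?,low[6]=?); scc=(scc[0]=?,scc[1]=?,scc[2]=?,scc[3]=0,scc[4]=?,scc[5]=?,scc[6]=?)
step 3: low=(low[0]=0,low[1]=0,low[2]=?,low[3]=2,low[4]=?,low[5]=?,low[6]=?); scc=(scc[0]=1,scc[1]=1,scc[2]=?,scc[3]=0,scc[4]=?,scc[5]=?,scc[6]=?)
step 4: low=(low[0]=0,low[1]=0,low[2]=3,low[3]=2,low[4]=?,low[5]=?,low[6]=?); scc=(scc[0]=1,scc[1]=1,scc[2]=2,scc[3]=0,scc[4]=?,scc[5]=?,scc[6]=?)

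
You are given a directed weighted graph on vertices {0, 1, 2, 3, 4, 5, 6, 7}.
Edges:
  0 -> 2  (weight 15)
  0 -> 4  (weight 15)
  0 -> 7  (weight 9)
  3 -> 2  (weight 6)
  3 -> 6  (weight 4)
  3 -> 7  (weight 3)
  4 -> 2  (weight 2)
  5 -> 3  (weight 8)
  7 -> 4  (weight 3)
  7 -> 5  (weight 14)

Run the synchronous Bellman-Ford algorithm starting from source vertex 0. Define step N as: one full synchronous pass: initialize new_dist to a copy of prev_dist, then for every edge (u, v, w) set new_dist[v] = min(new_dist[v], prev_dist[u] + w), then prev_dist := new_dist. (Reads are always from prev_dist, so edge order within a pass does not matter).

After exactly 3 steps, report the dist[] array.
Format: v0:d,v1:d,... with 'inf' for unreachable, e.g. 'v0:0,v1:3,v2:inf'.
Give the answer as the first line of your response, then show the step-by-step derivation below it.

v0:0,v1:inf,v2:14,v3:31,v4:12,v5:23,v6:inf,v7:9

step 1: dist = v0:0,v1:inf,v2:15,v3:inf,v4:15,v5:inf,v6:inf,v7:9
step 2: dist = v0:0,v1:inf,v2:15,v3:inf,v4:12,v5:23,v6:inf,v7:9
step 3: dist = v0:0,v1:inf,v2:14,v3:31,v4:12,v5:23,v6:inf,v7:9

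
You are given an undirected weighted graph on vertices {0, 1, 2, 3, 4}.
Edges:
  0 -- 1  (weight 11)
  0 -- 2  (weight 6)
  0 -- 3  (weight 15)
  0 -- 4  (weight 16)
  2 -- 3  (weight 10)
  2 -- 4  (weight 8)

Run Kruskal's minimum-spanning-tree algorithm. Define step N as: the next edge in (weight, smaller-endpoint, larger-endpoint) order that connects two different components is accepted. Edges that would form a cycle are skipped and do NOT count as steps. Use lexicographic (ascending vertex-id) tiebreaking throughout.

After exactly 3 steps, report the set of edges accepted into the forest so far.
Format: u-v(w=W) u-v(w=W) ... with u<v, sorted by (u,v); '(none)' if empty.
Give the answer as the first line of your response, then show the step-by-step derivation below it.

0-2(w=6) 2-3(w=10) 2-4(w=8)

step 1: add edge 0-2 (w=6); MST = {0-2(w=6)}
step 2: add edge 2-4 (w=8); MST = {0-2(w=6) 2-4(w=8)}
step 3: add edge 2-3 (w=10); MST = {0-2(w=6) 2-3(w=10) 2-4(w=8)}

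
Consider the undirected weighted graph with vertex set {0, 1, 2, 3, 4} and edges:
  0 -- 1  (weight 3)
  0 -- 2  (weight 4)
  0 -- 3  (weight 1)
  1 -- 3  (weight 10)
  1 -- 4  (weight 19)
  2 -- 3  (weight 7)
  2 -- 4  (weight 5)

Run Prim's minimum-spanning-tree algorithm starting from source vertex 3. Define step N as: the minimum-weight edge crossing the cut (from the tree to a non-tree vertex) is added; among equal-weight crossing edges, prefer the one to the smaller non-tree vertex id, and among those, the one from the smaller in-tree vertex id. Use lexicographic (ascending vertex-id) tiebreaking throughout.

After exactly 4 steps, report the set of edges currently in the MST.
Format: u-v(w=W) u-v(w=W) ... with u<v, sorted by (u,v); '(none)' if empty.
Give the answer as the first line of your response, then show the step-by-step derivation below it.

0-1(w=3) 0-2(w=4) 0-3(w=1) 2-4(w=5)

step 1: add edge 0-3 (w=1); MST = {0-3(w=1)}
step 2: add edge 0-1 (w=3); MST = {0-1(w=3) 0-3(w=1)}
step 3: add edge 0-2 (w=4); MST = {0-1(w=3) 0-2(w=4) 0-3(w=1)}
step 4: add edge 2-4 (w=5); MST = {0-1(w=3) 0-2(w=4) 0-3(w=1) 2-4(w=5)}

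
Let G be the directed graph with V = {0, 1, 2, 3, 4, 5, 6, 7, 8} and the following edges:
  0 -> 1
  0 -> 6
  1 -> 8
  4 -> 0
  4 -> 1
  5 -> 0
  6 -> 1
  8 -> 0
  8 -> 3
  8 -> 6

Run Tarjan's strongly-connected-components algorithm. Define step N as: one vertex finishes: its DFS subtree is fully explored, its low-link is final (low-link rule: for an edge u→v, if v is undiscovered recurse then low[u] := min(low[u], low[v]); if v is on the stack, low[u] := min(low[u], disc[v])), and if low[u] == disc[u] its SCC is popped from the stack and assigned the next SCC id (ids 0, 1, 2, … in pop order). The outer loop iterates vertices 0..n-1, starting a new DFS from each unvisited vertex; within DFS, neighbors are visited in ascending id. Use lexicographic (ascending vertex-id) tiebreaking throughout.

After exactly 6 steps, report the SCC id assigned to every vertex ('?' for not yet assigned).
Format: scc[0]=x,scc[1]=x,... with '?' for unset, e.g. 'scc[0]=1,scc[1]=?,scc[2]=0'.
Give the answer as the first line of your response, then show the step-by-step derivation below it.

scc[0]=1,scc[1]=1,scc[2]=2,scc[3]=0,scc[4]=?,scc[5]=?,scc[6]=1,scc[7]=?,scc[8]=1

step 1: low=(low[0]=0,low[1]=1,low[2]=?,low[3]=3,low[4]=?,low[5]=?,low[6]=?,low[7]=?,low[8]=0); scc=(scc[0]=?,scc[1]=?,scc[2]=?,scc[3]=0,scc[4]=?,scc[5]=?,scc[6]=?,scc[7]=?,scc[8]=?)
step 2: low=(low[0]=0,low[1]=1,low[2]=?,low[3]=3,low[4]=?,low[5]=?,low[6]=1,low[7]=?,low[8]=0); scc=(scc[0]=?,scc[1]=?,scc[2]=?,scc[3]=0,scc[4]=?,scc[5]=?,scc[6]=?,scc[7]=?,scc[8]=?)
step 3: low=(low[0]=0,low[1]=1,low[2]=?,low[3]=3,low[4]=?,low[5]=?,low[6]=1,low[7]=?,low[8]=0); scc=(scc[0]=?,scc[1]=?,scc[2]=?,scc[3]=0,scc[4]=?,scc[5]=?,scc[6]=?,scc[7]=?,scc[8]=?)
step 4: low=(low[0]=0,low[1]=0,low[2]=?,low[3]=3,low[4]=?,low[5]=?,low[6]=1,low[7]=?,low[8]=0); scc=(scc[0]=?,scc[1]=?,scc[2]=?,scc[3]=0,scc[4]=?,scc[5]=?,scc[6]=?,scc[7]=?,scc[8]=?)
step 5: low=(low[0]=0,low[1]=0,low[2]=?,low[3]=3,low[4]=?,low[5]=?,low[6]=1,low[7]=?,low[8]=0); scc=(scc[0]=1,scc[1]=1,scc[2]=?,scc[3]=0,scc[4]=?,scc[5]=?,scc[6]=1,scc[7]=?,scc[8]=1)
step 6: low=(low[0]=0,low[1]=0,low[2]=5,low[3]=3,low[4]=?,low[5]=?,low[6]=1,low[7]=?,low[8]=0); scc=(scc[0]=1,scc[1]=1,scc[2]=2,scc[3]=0,scc[4]=?,scc[5]=?,scc[6]=1,scc[7]=?,scc[8]=1)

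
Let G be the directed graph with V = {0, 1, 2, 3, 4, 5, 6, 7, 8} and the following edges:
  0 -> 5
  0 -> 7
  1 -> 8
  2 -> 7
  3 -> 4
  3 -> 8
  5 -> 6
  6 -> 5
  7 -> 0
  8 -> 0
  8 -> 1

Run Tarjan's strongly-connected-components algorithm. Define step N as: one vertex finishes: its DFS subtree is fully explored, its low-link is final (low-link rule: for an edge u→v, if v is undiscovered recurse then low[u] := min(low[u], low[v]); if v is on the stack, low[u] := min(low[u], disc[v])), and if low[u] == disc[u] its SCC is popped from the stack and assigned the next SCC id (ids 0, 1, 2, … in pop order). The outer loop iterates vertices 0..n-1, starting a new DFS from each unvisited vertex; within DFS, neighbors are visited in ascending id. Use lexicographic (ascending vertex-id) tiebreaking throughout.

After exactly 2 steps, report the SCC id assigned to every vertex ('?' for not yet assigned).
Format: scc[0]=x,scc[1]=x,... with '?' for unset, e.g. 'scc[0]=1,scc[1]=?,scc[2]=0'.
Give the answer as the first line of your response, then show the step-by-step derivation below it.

scc[0]=?,scc[1]=?,scc[2]=?,scc[3]=?,scc[4]=?,scc[5]=0,scc[6]=0,scc[7]=?,scc[8]=?

step 1: low=(low[0]=0,low[1]=?,low[2]=?,low[3]=?,low[4]=?,low[5]=1,low[6]=1,low[7]=?,low[8]=?); scc=(scc[0]=?,scc[1]=?,scc[2]=?,scc[3]=?,scc[4]=?,scc[5]=?,scc[6]=?,scc[7]=?,scc[8]=?)
step 2: low=(low[0]=0,low[1]=?,low[2]=?,low[3]=?,low[4]=?,low[5]=1,low[6]=1,low[7]=?,low[8]=?); scc=(scc[0]=?,scc[1]=?,scc[2]=?,scc[3]=?,scc[4]=?,scc[5]=0,scc[6]=0,scc[7]=?,scc[8]=?)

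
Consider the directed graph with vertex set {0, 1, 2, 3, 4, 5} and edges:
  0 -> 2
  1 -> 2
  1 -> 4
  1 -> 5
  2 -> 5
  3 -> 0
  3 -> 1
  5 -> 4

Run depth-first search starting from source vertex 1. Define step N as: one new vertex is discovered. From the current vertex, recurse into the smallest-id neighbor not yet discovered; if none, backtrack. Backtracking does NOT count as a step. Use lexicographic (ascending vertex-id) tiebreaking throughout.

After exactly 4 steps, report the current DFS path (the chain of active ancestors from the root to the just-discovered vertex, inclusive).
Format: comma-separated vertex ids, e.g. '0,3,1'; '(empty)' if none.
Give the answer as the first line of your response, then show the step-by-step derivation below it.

1,2,5,4

step 1: discover 1; path=1; order=1
step 2: discover 2; path=1>2; order=1,2
step 3: discover 5; path=1>2>5; order=1,2,5
step 4: discover 4; path=1>2>5>4; order=1,2,5,4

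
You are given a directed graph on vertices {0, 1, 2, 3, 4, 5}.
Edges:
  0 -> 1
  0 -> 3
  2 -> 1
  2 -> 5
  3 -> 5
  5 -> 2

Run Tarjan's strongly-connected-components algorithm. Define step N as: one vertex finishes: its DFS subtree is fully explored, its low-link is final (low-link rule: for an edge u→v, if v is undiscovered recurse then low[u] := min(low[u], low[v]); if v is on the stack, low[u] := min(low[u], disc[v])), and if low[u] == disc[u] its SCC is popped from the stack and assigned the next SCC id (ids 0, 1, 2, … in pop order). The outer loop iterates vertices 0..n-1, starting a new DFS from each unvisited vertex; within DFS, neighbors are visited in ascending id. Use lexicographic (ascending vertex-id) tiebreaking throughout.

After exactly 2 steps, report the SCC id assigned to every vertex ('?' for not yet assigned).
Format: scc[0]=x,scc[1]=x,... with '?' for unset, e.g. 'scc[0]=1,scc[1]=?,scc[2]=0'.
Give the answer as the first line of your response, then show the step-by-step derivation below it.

scc[0]=?,scc[1]=0,scc[2]=?,scc[3]=?,scc[4]=?,scc[5]=?

step 1: low=(low[0]=0,low[1]=1,low[2]=?,low[3]=?,low[4]=?,low[5]=?); scc=(scc[0]=?,scc[1]=0,scc[2]=?,scc[3]=?,scc[4]=?,scc[5]=?)
step 2: low=(low[0]=0,low[1]=1,low[2]=3,low[3]=2,low[4]=?,low[5]=3); scc=(scc[0]=?,scc[1]=0,scc[2]=?,scc[3]=?,scc[4]=?,scc[5]=?)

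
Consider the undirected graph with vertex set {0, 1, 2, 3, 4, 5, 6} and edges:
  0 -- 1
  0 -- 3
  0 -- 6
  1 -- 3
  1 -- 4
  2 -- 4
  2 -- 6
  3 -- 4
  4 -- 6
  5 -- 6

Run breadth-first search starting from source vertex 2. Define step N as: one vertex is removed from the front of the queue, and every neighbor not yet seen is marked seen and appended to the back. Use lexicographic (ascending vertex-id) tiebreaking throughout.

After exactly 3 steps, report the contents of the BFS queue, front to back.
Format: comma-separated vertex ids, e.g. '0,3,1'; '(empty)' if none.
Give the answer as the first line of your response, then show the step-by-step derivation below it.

1,3,0,5

step 1: dequeue 2; queue=[4,6]; order=2
step 2: dequeue 4; queue=[6,1,3]; order=2,4
step 3: dequeue 6; queue=[1,3,0,5]; order=2,4,6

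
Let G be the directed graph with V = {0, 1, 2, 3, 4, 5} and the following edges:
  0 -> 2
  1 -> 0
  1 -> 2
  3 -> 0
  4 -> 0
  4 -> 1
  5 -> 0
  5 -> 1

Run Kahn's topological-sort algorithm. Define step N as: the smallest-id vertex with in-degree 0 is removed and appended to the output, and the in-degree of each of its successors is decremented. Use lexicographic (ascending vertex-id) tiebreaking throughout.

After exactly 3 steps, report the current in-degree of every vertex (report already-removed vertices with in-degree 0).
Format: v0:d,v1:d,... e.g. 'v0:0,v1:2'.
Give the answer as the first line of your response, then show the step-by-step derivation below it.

v0:1,v1:0,v2:2,v3:0,v4:0,v5:0

step 1: output 3; order=[3]; indeg=(3,2,2,0,0,0)
step 2: output 4; order=[3,4]; indeg=(2,1,2,0,0,0)
step 3: output 5; order=[3,4,5]; indeg=(1,0,2,0,0,0)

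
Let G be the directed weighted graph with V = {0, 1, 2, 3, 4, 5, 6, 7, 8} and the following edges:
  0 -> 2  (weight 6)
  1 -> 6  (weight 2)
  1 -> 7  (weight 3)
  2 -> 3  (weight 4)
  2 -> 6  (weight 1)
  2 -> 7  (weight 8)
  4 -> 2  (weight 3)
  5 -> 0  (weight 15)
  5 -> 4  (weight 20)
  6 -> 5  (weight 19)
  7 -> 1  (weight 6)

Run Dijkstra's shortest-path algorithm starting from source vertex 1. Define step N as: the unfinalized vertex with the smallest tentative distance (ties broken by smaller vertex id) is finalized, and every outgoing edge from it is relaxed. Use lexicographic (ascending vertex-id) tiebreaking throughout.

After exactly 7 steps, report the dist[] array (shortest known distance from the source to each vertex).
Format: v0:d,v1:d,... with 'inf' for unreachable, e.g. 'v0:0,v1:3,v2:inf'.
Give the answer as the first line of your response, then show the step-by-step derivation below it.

v0:36,v1:0,v2:42,v3:46,v4:41,v5:21,v6:2,v7:3,v8:inf

step 1: dist = v0:inf,v1:0,v2:inf,v3:inf,v4:inf,v5:inf,v6:2,v7:3,v8:inf
step 2: dist = v0:inf,v1:0,v2:inf,v3:inf,v4:inf,v5:21,v6:2,v7:3,v8:inf
step 3: dist = v0:inf,v1:0,v2:inf,v3:inf,v4:inf,v5:21,v6:2,v7:3,v8:inf
step 4: dist = v0:36,v1:0,v2:inf,v3:inf,v4:41,v5:21,v6:2,v7:3,v8:inf
step 5: dist = v0:36,v1:0,v2:42,v3:inf,v4:41,v5:21,v6:2,v7:3,v8:inf
step 6: dist = v0:36,v1:0,v2:42,v3:inf,v4:41,v5:21,v6:2,v7:3,v8:inf
step 7: dist = v0:36,v1:0,v2:42,v3:46,v4:41,v5:21,v6:2,v7:3,v8:inf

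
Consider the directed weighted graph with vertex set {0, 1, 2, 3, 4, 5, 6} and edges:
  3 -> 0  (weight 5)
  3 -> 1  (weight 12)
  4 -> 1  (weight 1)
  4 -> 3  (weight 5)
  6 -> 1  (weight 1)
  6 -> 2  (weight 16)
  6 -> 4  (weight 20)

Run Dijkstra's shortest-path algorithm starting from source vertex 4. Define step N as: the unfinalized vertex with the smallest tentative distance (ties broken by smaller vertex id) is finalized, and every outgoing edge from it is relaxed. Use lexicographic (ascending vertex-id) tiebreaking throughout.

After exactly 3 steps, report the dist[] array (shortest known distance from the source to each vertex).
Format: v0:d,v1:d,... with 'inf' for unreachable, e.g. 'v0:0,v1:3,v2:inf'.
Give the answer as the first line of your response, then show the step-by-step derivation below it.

v0:10,v1:1,v2:inf,v3:5,v4:0,v5:inf,v6:inf

step 1: dist = v0:inf,v1:1,v2:inf,v3:5,v4:0,v5:inf,v6:inf
step 2: dist = v0:inf,v1:1,v2:inf,v3:5,v4:0,v5:inf,v6:inf
step 3: dist = v0:10,v1:1,v2:inf,v3:5,v4:0,v5:inf,v6:inf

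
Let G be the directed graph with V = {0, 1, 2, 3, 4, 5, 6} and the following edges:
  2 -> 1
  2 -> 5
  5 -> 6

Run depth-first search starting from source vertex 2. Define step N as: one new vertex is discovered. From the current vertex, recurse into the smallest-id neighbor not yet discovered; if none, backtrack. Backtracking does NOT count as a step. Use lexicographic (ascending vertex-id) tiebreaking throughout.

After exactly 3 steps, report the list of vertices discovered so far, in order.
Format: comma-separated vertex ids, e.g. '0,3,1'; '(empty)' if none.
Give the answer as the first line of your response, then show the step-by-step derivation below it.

2,1,5

step 1: discover 2; path=2; order=2
step 2: discover 1; path=2>1; order=2,1
step 3: discover 5; path=2>5; order=2,1,5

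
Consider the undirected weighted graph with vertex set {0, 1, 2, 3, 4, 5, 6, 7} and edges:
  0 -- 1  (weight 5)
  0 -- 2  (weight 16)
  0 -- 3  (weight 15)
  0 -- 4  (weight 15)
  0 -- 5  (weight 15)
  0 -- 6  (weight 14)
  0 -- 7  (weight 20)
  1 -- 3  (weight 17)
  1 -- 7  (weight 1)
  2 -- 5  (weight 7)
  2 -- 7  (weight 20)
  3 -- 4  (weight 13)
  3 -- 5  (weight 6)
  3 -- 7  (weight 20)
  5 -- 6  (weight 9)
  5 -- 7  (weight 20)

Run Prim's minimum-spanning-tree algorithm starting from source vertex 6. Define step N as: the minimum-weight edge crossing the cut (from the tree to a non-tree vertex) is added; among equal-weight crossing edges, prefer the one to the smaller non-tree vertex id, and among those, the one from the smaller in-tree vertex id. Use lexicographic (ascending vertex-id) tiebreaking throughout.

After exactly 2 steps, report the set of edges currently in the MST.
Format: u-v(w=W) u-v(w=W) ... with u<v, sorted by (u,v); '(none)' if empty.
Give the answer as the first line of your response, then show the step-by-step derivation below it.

3-5(w=6) 5-6(w=9)

step 1: add edge 5-6 (w=9); MST = {5-6(w=9)}
step 2: add edge 3-5 (w=6); MST = {3-5(w=6) 5-6(w=9)}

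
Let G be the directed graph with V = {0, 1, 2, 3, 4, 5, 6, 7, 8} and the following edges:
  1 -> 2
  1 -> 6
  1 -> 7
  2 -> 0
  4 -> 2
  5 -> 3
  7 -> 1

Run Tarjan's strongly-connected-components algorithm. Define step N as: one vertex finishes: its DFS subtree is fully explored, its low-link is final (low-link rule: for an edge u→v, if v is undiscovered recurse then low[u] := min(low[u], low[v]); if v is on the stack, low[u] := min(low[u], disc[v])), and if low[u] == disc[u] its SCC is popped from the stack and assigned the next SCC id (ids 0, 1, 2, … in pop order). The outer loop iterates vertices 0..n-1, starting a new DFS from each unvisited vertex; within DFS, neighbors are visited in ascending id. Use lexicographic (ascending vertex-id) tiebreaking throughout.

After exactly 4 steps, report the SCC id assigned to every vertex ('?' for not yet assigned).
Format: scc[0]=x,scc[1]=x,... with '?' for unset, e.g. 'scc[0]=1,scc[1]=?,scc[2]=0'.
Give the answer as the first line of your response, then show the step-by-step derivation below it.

scc[0]=0,scc[1]=?,scc[2]=1,scc[3]=?,scc[4]=?,scc[5]=?,scc[6]=2,scc[7]=?,scc[8]=?

step 1: low=(low[0]=0,low[1]=?,low[2]=?,low[3]=?,low[4]=?,low[5]=?,low[6]=?,low[7]=?,low[8]=?); scc=(scc[0]=0,scc[1]=?,scc[2]=?,scc[3]=?,scc[4]=?,scc[5]=?,scc[6]=?,scc[7]=?,scc[8]=?)
step 2: low=(low[0]=0,low[1]=1,low[2]=2,low[3]=?,low[4]=?,low[5]=?,low[6]=?,low[7]=?,low[8]=?); scc=(scc[0]=0,scc[1]=?,scc[2]=1,scc[3]=?,scc[4]=?,scc[5]=?,scc[6]=?,scc[7]=?,scc[8]=?)
step 3: low=(low[0]=0,low[1]=1,low[2]=2,low[3]=?,low[4]=?,low[5]=?,low[6]=3,low[7]=?,low[8]=?); scc=(scc[0]=0,scc[1]=?,scc[2]=1,scc[3]=?,scc[4]=?,scc[5]=?,scc[6]=2,scc[7]=?,scc[8]=?)
step 4: low=(low[0]=0,low[1]=1,low[2]=2,low[3]=?,low[4]=?,low[5]=?,low[6]=3,low[7]=1,low[8]=?); scc=(scc[0]=0,scc[1]=?,scc[2]=1,scc[3]=?,scc[4]=?,scc[5]=?,scc[6]=2,scc[7]=?,scc[8]=?)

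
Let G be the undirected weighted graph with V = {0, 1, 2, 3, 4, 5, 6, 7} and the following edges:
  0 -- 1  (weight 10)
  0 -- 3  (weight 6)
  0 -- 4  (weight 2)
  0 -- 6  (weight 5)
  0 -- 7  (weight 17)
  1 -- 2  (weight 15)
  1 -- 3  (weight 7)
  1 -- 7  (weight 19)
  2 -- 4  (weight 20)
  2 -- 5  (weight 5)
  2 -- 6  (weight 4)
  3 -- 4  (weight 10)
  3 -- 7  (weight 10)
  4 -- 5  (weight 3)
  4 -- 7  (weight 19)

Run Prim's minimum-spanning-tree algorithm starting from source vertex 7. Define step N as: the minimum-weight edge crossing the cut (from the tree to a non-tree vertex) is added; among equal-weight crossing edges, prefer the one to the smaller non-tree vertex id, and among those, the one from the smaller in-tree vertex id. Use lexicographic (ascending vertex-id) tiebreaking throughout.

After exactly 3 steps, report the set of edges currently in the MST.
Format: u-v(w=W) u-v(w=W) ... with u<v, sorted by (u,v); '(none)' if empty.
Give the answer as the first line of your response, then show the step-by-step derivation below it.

0-3(w=6) 0-4(w=2) 3-7(w=10)

step 1: add edge 3-7 (w=10); MST = {3-7(w=10)}
step 2: add edge 0-3 (w=6); MST = {0-3(w=6) 3-7(w=10)}
step 3: add edge 0-4 (w=2); MST = {0-3(w=6) 0-4(w=2) 3-7(w=10)}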